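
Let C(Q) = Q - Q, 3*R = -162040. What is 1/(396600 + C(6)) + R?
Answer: -21421687999/396600 ≈ -54013.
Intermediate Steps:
R = -162040/3 (R = (⅓)*(-162040) = -162040/3 ≈ -54013.)
C(Q) = 0
1/(396600 + C(6)) + R = 1/(396600 + 0) - 162040/3 = 1/396600 - 162040/3 = -21421687999/396600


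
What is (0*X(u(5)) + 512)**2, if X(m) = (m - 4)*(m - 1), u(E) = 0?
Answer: 262144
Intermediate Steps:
X(m) = (-1 + m)*(-4 + m) (X(m) = (-4 + m)*(-1 + m) = (-1 + m)*(-4 + m))
(0*X(u(5)) + 512)**2 = (0*(4 + 0**2 - 5*0) + 512)**2 = (0*(4 + 0 + 0) + 512)**2 = (0*4 + 512)**2 = (0 + 512)**2 = 512**2 = 262144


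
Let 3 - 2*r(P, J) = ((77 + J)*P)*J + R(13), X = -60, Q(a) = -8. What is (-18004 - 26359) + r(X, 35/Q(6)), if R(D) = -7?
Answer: -1724481/32 ≈ -53890.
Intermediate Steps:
r(P, J) = 5 - J*P*(77 + J)/2 (r(P, J) = 3/2 - (((77 + J)*P)*J - 7)/2 = 3/2 - ((P*(77 + J))*J - 7)/2 = 3/2 - (J*P*(77 + J) - 7)/2 = 3/2 - (-7 + J*P*(77 + J))/2 = 3/2 + (7/2 - J*P*(77 + J)/2) = 5 - J*P*(77 + J)/2)
(-18004 - 26359) + r(X, 35/Q(6)) = (-18004 - 26359) + (5 - 77/2*35/(-8)*(-60) - ½*(-60)*(35/(-8))²) = -44363 + (5 - 77/2*35*(-⅛)*(-60) - ½*(-60)*(35*(-⅛))²) = -44363 + (5 - 77/2*(-35/8)*(-60) - ½*(-60)*(-35/8)²) = -44363 + (5 - 40425/4 - ½*(-60)*1225/64) = -44363 + (5 - 40425/4 + 18375/32) = -44363 - 304865/32 = -1724481/32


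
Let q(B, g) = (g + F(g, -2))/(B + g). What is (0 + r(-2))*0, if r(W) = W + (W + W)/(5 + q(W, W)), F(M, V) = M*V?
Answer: 0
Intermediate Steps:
q(B, g) = -g/(B + g) (q(B, g) = (g + g*(-2))/(B + g) = (g - 2*g)/(B + g) = (-g)/(B + g) = -g/(B + g))
r(W) = 13*W/9 (r(W) = W + (W + W)/(5 - W/(W + W)) = W + (2*W)/(5 - W/(2*W)) = W + (2*W)/(5 - W*1/(2*W)) = W + (2*W)/(5 - ½) = W + (2*W)/(9/2) = W + (2*W)*(2/9) = W + 4*W/9 = 13*W/9)
(0 + r(-2))*0 = (0 + (13/9)*(-2))*0 = (0 - 26/9)*0 = -26/9*0 = 0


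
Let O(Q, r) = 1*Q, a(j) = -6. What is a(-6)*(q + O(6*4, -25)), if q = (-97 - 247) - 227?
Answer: 3282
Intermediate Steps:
O(Q, r) = Q
q = -571 (q = -344 - 227 = -571)
a(-6)*(q + O(6*4, -25)) = -6*(-571 + 6*4) = -6*(-571 + 24) = -6*(-547) = 3282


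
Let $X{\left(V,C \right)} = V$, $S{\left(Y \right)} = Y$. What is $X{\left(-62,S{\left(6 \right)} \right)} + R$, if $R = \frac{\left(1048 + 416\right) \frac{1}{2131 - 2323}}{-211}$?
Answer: $- \frac{104595}{1688} \approx -61.964$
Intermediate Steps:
$R = \frac{61}{1688}$ ($R = \frac{1464}{-192} \left(- \frac{1}{211}\right) = 1464 \left(- \frac{1}{192}\right) \left(- \frac{1}{211}\right) = \left(- \frac{61}{8}\right) \left(- \frac{1}{211}\right) = \frac{61}{1688} \approx 0.036137$)
$X{\left(-62,S{\left(6 \right)} \right)} + R = -62 + \frac{61}{1688} = - \frac{104595}{1688}$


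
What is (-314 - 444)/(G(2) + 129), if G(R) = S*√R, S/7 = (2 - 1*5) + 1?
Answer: -97782/16249 - 10612*√2/16249 ≈ -6.9413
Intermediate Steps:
S = -14 (S = 7*((2 - 1*5) + 1) = 7*((2 - 5) + 1) = 7*(-3 + 1) = 7*(-2) = -14)
G(R) = -14*√R
(-314 - 444)/(G(2) + 129) = (-314 - 444)/(-14*√2 + 129) = -758/(129 - 14*√2)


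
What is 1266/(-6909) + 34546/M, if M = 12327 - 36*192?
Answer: 77274308/12470745 ≈ 6.1964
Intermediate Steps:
M = 5415 (M = 12327 - 1*6912 = 12327 - 6912 = 5415)
1266/(-6909) + 34546/M = 1266/(-6909) + 34546/5415 = 1266*(-1/6909) + 34546*(1/5415) = -422/2303 + 34546/5415 = 77274308/12470745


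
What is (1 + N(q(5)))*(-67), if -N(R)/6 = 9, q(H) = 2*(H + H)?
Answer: 3551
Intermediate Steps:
q(H) = 4*H (q(H) = 2*(2*H) = 4*H)
N(R) = -54 (N(R) = -6*9 = -54)
(1 + N(q(5)))*(-67) = (1 - 54)*(-67) = -53*(-67) = 3551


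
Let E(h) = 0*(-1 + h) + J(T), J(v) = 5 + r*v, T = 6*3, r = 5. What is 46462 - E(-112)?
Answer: 46367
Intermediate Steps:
T = 18
J(v) = 5 + 5*v
E(h) = 95 (E(h) = 0*(-1 + h) + (5 + 5*18) = 0 + (5 + 90) = 0 + 95 = 95)
46462 - E(-112) = 46462 - 1*95 = 46462 - 95 = 46367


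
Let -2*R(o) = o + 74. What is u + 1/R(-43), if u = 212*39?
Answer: 256306/31 ≈ 8267.9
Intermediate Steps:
R(o) = -37 - o/2 (R(o) = -(o + 74)/2 = -(74 + o)/2 = -37 - o/2)
u = 8268
u + 1/R(-43) = 8268 + 1/(-37 - ½*(-43)) = 8268 + 1/(-37 + 43/2) = 8268 + 1/(-31/2) = 8268 - 2/31 = 256306/31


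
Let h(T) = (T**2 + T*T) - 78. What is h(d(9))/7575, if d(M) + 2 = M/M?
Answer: -76/7575 ≈ -0.010033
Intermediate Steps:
d(M) = -1 (d(M) = -2 + M/M = -2 + 1 = -1)
h(T) = -78 + 2*T**2 (h(T) = (T**2 + T**2) - 78 = 2*T**2 - 78 = -78 + 2*T**2)
h(d(9))/7575 = (-78 + 2*(-1)**2)/7575 = (-78 + 2*1)*(1/7575) = (-78 + 2)*(1/7575) = -76*1/7575 = -76/7575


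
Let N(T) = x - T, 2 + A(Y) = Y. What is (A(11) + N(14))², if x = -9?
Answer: 196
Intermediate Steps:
A(Y) = -2 + Y
N(T) = -9 - T
(A(11) + N(14))² = ((-2 + 11) + (-9 - 1*14))² = (9 + (-9 - 14))² = (9 - 23)² = (-14)² = 196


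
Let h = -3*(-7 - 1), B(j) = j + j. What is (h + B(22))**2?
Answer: 4624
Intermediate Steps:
B(j) = 2*j
h = 24 (h = -3*(-8) = 24)
(h + B(22))**2 = (24 + 2*22)**2 = (24 + 44)**2 = 68**2 = 4624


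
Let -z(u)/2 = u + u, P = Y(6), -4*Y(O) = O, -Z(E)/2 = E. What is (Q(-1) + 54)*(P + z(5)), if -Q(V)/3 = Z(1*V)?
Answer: -1032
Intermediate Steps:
Z(E) = -2*E
Q(V) = 6*V (Q(V) = -(-6)*1*V = -(-6)*V = 6*V)
Y(O) = -O/4
P = -3/2 (P = -¼*6 = -3/2 ≈ -1.5000)
z(u) = -4*u (z(u) = -2*(u + u) = -4*u)
(Q(-1) + 54)*(P + z(5)) = (6*(-1) + 54)*(-3/2 - 4*5) = (-6 + 54)*(-3/2 - 20) = 48*(-43/2) = -1032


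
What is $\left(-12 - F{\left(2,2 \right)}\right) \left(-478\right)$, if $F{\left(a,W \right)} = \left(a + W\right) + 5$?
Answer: $10038$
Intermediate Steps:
$F{\left(a,W \right)} = 5 + W + a$ ($F{\left(a,W \right)} = \left(W + a\right) + 5 = 5 + W + a$)
$\left(-12 - F{\left(2,2 \right)}\right) \left(-478\right) = \left(-12 - \left(5 + 2 + 2\right)\right) \left(-478\right) = \left(-12 - 9\right) \left(-478\right) = \left(-21\right) \left(-478\right) = 10038$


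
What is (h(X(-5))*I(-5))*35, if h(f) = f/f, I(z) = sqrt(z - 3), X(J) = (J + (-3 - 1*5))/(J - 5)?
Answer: 70*I*sqrt(2) ≈ 98.995*I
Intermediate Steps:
X(J) = (-8 + J)/(-5 + J) (X(J) = (J + (-3 - 5))/(-5 + J) = (J - 8)/(-5 + J) = (-8 + J)/(-5 + J))
I(z) = sqrt(-3 + z)
h(f) = 1
(h(X(-5))*I(-5))*35 = (1*sqrt(-3 - 5))*35 = (1*sqrt(-8))*35 = (1*(2*I*sqrt(2)))*35 = (2*I*sqrt(2))*35 = 70*I*sqrt(2)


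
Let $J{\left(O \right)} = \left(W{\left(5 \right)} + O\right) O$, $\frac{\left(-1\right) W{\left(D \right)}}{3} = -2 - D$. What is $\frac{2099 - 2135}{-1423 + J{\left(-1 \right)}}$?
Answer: $\frac{12}{481} \approx 0.024948$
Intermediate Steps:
$W{\left(D \right)} = 6 + 3 D$ ($W{\left(D \right)} = - 3 \left(-2 - D\right) = 6 + 3 D$)
$J{\left(O \right)} = O \left(21 + O\right)$ ($J{\left(O \right)} = \left(\left(6 + 3 \cdot 5\right) + O\right) O = \left(\left(6 + 15\right) + O\right) O = \left(21 + O\right) O = O \left(21 + O\right)$)
$\frac{2099 - 2135}{-1423 + J{\left(-1 \right)}} = \frac{2099 - 2135}{-1423 - \left(21 - 1\right)} = - \frac{36}{-1423 - 20} = - \frac{36}{-1443} = \left(-36\right) \left(- \frac{1}{1443}\right) = \frac{12}{481}$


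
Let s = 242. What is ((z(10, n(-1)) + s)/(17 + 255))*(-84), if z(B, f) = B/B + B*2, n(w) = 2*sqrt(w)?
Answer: -5523/68 ≈ -81.221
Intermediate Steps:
z(B, f) = 1 + 2*B
((z(10, n(-1)) + s)/(17 + 255))*(-84) = (((1 + 2*10) + 242)/(17 + 255))*(-84) = (((1 + 20) + 242)/272)*(-84) = ((21 + 242)*(1/272))*(-84) = (263*(1/272))*(-84) = (263/272)*(-84) = -5523/68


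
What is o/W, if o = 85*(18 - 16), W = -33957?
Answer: -170/33957 ≈ -0.0050063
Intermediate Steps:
o = 170 (o = 85*2 = 170)
o/W = 170/(-33957) = 170*(-1/33957) = -170/33957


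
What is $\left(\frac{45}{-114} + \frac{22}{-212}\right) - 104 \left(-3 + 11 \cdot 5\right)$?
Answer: $- \frac{5446358}{1007} \approx -5408.5$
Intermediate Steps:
$\left(\frac{45}{-114} + \frac{22}{-212}\right) - 104 \left(-3 + 11 \cdot 5\right) = \left(45 \left(- \frac{1}{114}\right) + 22 \left(- \frac{1}{212}\right)\right) - 104 \left(-3 + 55\right) = \left(- \frac{15}{38} - \frac{11}{106}\right) - 5408 = - \frac{502}{1007} - 5408 = - \frac{5446358}{1007}$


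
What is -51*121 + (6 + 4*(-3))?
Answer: -6177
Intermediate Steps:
-51*121 + (6 + 4*(-3)) = -6171 + (6 - 12) = -6171 - 6 = -6177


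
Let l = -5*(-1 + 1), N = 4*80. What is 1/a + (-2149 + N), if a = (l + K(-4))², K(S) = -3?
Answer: -16460/9 ≈ -1828.9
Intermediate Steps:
N = 320
l = 0 (l = -5*0 = 0)
a = 9 (a = (0 - 3)² = (-3)² = 9)
1/a + (-2149 + N) = 1/9 + (-2149 + 320) = ⅑ - 1829 = -16460/9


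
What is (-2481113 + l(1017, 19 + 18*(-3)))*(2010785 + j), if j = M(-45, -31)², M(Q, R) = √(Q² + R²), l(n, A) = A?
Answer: -4996463889108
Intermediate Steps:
j = 2986 (j = (√((-45)² + (-31)²))² = (√(2025 + 961))² = (√2986)² = 2986)
(-2481113 + l(1017, 19 + 18*(-3)))*(2010785 + j) = (-2481113 + (19 + 18*(-3)))*(2010785 + 2986) = (-2481113 + (19 - 54))*2013771 = (-2481113 - 35)*2013771 = -2481148*2013771 = -4996463889108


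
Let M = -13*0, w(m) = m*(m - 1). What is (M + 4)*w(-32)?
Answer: 4224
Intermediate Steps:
w(m) = m*(-1 + m)
M = 0
(M + 4)*w(-32) = (0 + 4)*(-32*(-1 - 32)) = 4*(-32*(-33)) = 4*1056 = 4224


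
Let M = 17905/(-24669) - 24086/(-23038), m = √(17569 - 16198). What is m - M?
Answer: -90841072/284162211 + √1371 ≈ 36.707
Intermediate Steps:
m = √1371 ≈ 37.027
M = 90841072/284162211 (M = 17905*(-1/24669) - 24086*(-1/23038) = -17905/24669 + 12043/11519 = 90841072/284162211 ≈ 0.31968)
m - M = √1371 - 1*90841072/284162211 = √1371 - 90841072/284162211 = -90841072/284162211 + √1371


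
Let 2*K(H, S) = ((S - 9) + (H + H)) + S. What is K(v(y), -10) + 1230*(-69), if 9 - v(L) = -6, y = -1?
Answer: -169739/2 ≈ -84870.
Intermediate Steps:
v(L) = 15 (v(L) = 9 - 1*(-6) = 9 + 6 = 15)
K(H, S) = -9/2 + H + S (K(H, S) = (((S - 9) + (H + H)) + S)/2 = (((-9 + S) + 2*H) + S)/2 = ((-9 + S + 2*H) + S)/2 = (-9 + 2*H + 2*S)/2 = -9/2 + H + S)
K(v(y), -10) + 1230*(-69) = (-9/2 + 15 - 10) + 1230*(-69) = ½ - 84870 = -169739/2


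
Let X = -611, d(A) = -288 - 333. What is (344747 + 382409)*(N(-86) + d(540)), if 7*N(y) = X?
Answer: -3605239448/7 ≈ -5.1503e+8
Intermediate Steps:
d(A) = -621
N(y) = -611/7 (N(y) = (1/7)*(-611) = -611/7)
(344747 + 382409)*(N(-86) + d(540)) = (344747 + 382409)*(-611/7 - 621) = 727156*(-4958/7) = -3605239448/7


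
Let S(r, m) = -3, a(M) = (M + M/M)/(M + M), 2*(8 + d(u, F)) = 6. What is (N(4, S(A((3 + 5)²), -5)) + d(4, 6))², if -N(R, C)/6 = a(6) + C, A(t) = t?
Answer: 361/4 ≈ 90.250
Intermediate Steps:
d(u, F) = -5 (d(u, F) = -8 + (½)*6 = -8 + 3 = -5)
a(M) = (1 + M)/(2*M) (a(M) = (M + 1)/((2*M)) = (1 + M)*(1/(2*M)) = (1 + M)/(2*M))
N(R, C) = -7/2 - 6*C (N(R, C) = -6*((½)*(1 + 6)/6 + C) = -6*((½)*(⅙)*7 + C) = -6*(7/12 + C) = -7/2 - 6*C)
(N(4, S(A((3 + 5)²), -5)) + d(4, 6))² = ((-7/2 - 6*(-3)) - 5)² = ((-7/2 + 18) - 5)² = (29/2 - 5)² = (19/2)² = 361/4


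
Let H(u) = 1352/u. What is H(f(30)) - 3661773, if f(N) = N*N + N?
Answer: -1702723769/465 ≈ -3.6618e+6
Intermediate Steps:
f(N) = N + N**2 (f(N) = N**2 + N = N + N**2)
H(f(30)) - 3661773 = 1352/((30*(1 + 30))) - 3661773 = 1352/((30*31)) - 3661773 = 1352/930 - 3661773 = 1352*(1/930) - 3661773 = 676/465 - 3661773 = -1702723769/465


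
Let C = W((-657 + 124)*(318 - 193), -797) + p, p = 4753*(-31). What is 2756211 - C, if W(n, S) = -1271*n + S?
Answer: -81776024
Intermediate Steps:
W(n, S) = S - 1271*n
p = -147343
C = 84532235 (C = (-797 - 1271*(-657 + 124)*(318 - 193)) - 147343 = (-797 - (-677443)*125) - 147343 = (-797 - 1271*(-66625)) - 147343 = (-797 + 84680375) - 147343 = 84679578 - 147343 = 84532235)
2756211 - C = 2756211 - 1*84532235 = 2756211 - 84532235 = -81776024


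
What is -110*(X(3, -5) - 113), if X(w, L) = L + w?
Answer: 12650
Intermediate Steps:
-110*(X(3, -5) - 113) = -110*((-5 + 3) - 113) = -110*(-2 - 113) = -110*(-115) = 12650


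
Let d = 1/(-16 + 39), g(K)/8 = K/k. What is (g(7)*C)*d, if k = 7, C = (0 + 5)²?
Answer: 200/23 ≈ 8.6956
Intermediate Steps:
C = 25 (C = 5² = 25)
g(K) = 8*K/7 (g(K) = 8*(K/7) = 8*K/7)
d = 1/23 ≈ 0.043478
(g(7)*C)*d = (((8/7)*7)*25)*(1/23) = (8*25)*(1/23) = 200*(1/23) = 200/23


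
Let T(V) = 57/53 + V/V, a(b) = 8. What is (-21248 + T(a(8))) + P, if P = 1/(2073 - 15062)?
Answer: -14626055679/688417 ≈ -21246.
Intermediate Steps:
T(V) = 110/53 (T(V) = 57*(1/53) + 1 = 57/53 + 1 = 110/53)
P = -1/12989 (P = 1/(-12989) = -1/12989 ≈ -7.6988e-5)
(-21248 + T(a(8))) + P = (-21248 + 110/53) - 1/12989 = -1126034/53 - 1/12989 = -14626055679/688417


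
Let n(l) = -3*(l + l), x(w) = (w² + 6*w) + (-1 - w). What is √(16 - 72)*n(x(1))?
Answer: -60*I*√14 ≈ -224.5*I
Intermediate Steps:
x(w) = -1 + w² + 5*w
n(l) = -6*l
√(16 - 72)*n(x(1)) = √(16 - 72)*(-6*(-1 + 1² + 5*1)) = √(-56)*(-6*(-1 + 1 + 5)) = (2*I*√14)*(-6*5) = (2*I*√14)*(-30) = -60*I*√14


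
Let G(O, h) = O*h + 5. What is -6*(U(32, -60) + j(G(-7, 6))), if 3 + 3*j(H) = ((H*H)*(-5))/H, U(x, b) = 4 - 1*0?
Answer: -388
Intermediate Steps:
U(x, b) = 4 (U(x, b) = 4 + 0 = 4)
G(O, h) = 5 + O*h
j(H) = -1 - 5*H/3 (j(H) = -1 + (((H*H)*(-5))/H)/3 = -1 + ((H²*(-5))/H)/3 = -1 + ((-5*H²)/H)/3 = -1 + (-5*H)/3 = -1 - 5*H/3)
-6*(U(32, -60) + j(G(-7, 6))) = -6*(4 + (-1 - 5*(5 - 7*6)/3)) = -6*(4 + (-1 - 5*(5 - 42)/3)) = -6*(4 + (-1 - 5/3*(-37))) = -6*(4 + (-1 + 185/3)) = -6*(4 + 182/3) = -6*194/3 = -388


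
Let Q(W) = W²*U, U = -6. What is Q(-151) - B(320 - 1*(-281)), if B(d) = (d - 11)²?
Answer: -484906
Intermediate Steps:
Q(W) = -6*W² (Q(W) = W²*(-6) = -6*W²)
B(d) = (-11 + d)²
Q(-151) - B(320 - 1*(-281)) = -6*(-151)² - (-11 + (320 - 1*(-281)))² = -6*22801 - (-11 + (320 + 281))² = -136806 - (-11 + 601)² = -136806 - 1*590² = -136806 - 1*348100 = -136806 - 348100 = -484906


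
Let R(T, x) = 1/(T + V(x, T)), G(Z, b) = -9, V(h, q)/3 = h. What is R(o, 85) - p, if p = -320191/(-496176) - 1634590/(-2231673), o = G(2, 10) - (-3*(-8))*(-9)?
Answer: -13031900749787/9473588760944 ≈ -1.3756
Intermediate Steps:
V(h, q) = 3*h
o = 207 (o = -9 - (-3*(-8))*(-9) = -9 - 24*(-9) = -9 - 1*(-216) = -9 + 216 = 207)
R(T, x) = 1/(T + 3*x)
p = 508535312461/369100860816 (p = -320191*(-1/496176) - 1634590*(-1/2231673) = 320191/496176 + 1634590/2231673 = 508535312461/369100860816 ≈ 1.3778)
R(o, 85) - p = 1/(207 + 3*85) - 1*508535312461/369100860816 = 1/(207 + 255) - 508535312461/369100860816 = 1/462 - 508535312461/369100860816 = -13031900749787/9473588760944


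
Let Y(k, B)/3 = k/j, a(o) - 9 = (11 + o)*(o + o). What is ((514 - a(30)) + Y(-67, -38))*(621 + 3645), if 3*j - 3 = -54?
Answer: -140923044/17 ≈ -8.2896e+6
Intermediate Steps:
j = -17 (j = 1 + (⅓)*(-54) = 1 - 18 = -17)
a(o) = 9 + 2*o*(11 + o) (a(o) = 9 + (11 + o)*(o + o) = 9 + (11 + o)*(2*o) = 9 + 2*o*(11 + o))
Y(k, B) = -3*k/17 (Y(k, B) = 3*(k/(-17)) = 3*(k*(-1/17)) = 3*(-k/17) = -3*k/17)
((514 - a(30)) + Y(-67, -38))*(621 + 3645) = ((514 - (9 + 2*30² + 22*30)) - 3/17*(-67))*(621 + 3645) = ((514 - (9 + 2*900 + 660)) + 201/17)*4266 = ((514 - (9 + 1800 + 660)) + 201/17)*4266 = ((514 - 1*2469) + 201/17)*4266 = ((514 - 2469) + 201/17)*4266 = (-1955 + 201/17)*4266 = -33034/17*4266 = -140923044/17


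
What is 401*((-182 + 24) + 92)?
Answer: -26466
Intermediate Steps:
401*((-182 + 24) + 92) = 401*(-158 + 92) = 401*(-66) = -26466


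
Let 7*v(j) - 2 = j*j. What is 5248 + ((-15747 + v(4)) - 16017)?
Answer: -185594/7 ≈ -26513.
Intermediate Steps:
v(j) = 2/7 + j**2/7 (v(j) = 2/7 + (j*j)/7 = 2/7 + j**2/7)
5248 + ((-15747 + v(4)) - 16017) = 5248 + ((-15747 + (2/7 + (1/7)*4**2)) - 16017) = 5248 + ((-15747 + (2/7 + (1/7)*16)) - 16017) = 5248 + ((-15747 + (2/7 + 16/7)) - 16017) = 5248 + ((-15747 + 18/7) - 16017) = 5248 + (-110211/7 - 16017) = 5248 - 222330/7 = -185594/7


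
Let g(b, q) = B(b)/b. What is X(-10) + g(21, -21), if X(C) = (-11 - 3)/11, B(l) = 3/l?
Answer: -2047/1617 ≈ -1.2659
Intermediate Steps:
g(b, q) = 3/b**2 (g(b, q) = (3/b)/b = 3/b**2)
X(C) = -14/11 (X(C) = (-11 - 1*3)*(1/11) = (-11 - 3)*(1/11) = -14*1/11 = -14/11)
X(-10) + g(21, -21) = -14/11 + 3/21**2 = -14/11 + 3*(1/441) = -14/11 + 1/147 = -2047/1617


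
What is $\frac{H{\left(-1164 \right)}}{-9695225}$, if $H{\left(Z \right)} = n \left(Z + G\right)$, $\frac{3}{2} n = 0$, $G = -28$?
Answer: $0$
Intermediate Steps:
$n = 0$ ($n = \frac{2}{3} \cdot 0 = 0$)
$H{\left(Z \right)} = 0$ ($H{\left(Z \right)} = 0 \left(Z - 28\right) = 0 \left(-28 + Z\right) = 0$)
$\frac{H{\left(-1164 \right)}}{-9695225} = \frac{0}{-9695225} = 0 \left(- \frac{1}{9695225}\right) = 0$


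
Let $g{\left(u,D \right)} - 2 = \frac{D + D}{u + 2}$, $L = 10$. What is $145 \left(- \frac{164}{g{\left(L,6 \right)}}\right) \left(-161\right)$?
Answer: $\frac{3828580}{3} \approx 1.2762 \cdot 10^{6}$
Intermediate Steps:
$g{\left(u,D \right)} = 2 + \frac{2 D}{2 + u}$ ($g{\left(u,D \right)} = 2 + \frac{D + D}{u + 2} = 2 + \frac{2 D}{2 + u}$)
$145 \left(- \frac{164}{g{\left(L,6 \right)}}\right) \left(-161\right) = 145 \left(- \frac{164}{2 \frac{1}{2 + 10} \left(2 + 6 + 10\right)}\right) \left(-161\right) = 145 \left(- \frac{164}{2 \cdot \frac{1}{12} \cdot 18}\right) \left(-161\right) = 145 \left(- \frac{164}{3}\right) \left(-161\right) = \left(- \frac{23780}{3}\right) \left(-161\right) = \frac{3828580}{3}$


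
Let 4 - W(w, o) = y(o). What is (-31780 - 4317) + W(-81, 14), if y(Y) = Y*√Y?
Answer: -36093 - 14*√14 ≈ -36145.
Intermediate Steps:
y(Y) = Y^(3/2)
W(w, o) = 4 - o^(3/2)
(-31780 - 4317) + W(-81, 14) = (-31780 - 4317) + (4 - 14^(3/2)) = -36097 + (4 - 14*√14) = -36093 - 14*√14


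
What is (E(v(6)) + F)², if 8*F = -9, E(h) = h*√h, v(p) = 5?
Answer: 8081/64 - 45*√5/4 ≈ 101.11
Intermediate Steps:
E(h) = h^(3/2)
F = -9/8 (F = (⅛)*(-9) = -9/8 ≈ -1.1250)
(E(v(6)) + F)² = (5^(3/2) - 9/8)² = (5*√5 - 9/8)² = (-9/8 + 5*√5)²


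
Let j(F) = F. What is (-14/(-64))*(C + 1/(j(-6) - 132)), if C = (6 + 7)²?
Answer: 163247/4416 ≈ 36.967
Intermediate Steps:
C = 169 (C = 13² = 169)
(-14/(-64))*(C + 1/(j(-6) - 132)) = (-14/(-64))*(169 + 1/(-6 - 132)) = (-14*(-1/64))*(169 + 1/(-138)) = 7*(169 - 1/138)/32 = (7/32)*(23321/138) = 163247/4416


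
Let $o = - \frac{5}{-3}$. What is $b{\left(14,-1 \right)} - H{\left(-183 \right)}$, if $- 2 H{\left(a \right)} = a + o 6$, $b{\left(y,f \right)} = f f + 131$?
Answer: $\frac{91}{2} \approx 45.5$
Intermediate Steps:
$o = \frac{5}{3}$ ($o = \left(-5\right) \left(- \frac{1}{3}\right) = \frac{5}{3} \approx 1.6667$)
$b{\left(y,f \right)} = 131 + f^{2}$ ($b{\left(y,f \right)} = f^{2} + 131 = 131 + f^{2}$)
$H{\left(a \right)} = -5 - \frac{a}{2}$ ($H{\left(a \right)} = - \frac{a + \frac{5}{3} \cdot 6}{2} = - \frac{a + 10}{2} = - \frac{10 + a}{2} = -5 - \frac{a}{2}$)
$b{\left(14,-1 \right)} - H{\left(-183 \right)} = \left(131 + \left(-1\right)^{2}\right) - \left(-5 - - \frac{183}{2}\right) = \left(131 + 1\right) - \left(-5 + \frac{183}{2}\right) = 132 - \frac{173}{2} = \frac{91}{2}$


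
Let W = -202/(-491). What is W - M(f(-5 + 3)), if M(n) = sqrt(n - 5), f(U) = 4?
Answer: 202/491 - I ≈ 0.41141 - 1.0*I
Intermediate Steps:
M(n) = sqrt(-5 + n)
W = 202/491 (W = -202*(-1/491) = 202/491 ≈ 0.41141)
W - M(f(-5 + 3)) = 202/491 - sqrt(-5 + 4) = 202/491 - sqrt(-1) = 202/491 - I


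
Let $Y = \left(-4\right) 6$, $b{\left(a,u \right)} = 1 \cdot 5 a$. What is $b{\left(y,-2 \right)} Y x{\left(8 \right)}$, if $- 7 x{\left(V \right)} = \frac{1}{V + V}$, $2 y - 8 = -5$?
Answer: $\frac{45}{28} \approx 1.6071$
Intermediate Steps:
$y = \frac{3}{2}$ ($y = 4 + \frac{1}{2} \left(-5\right) = 4 - \frac{5}{2} = \frac{3}{2} \approx 1.5$)
$x{\left(V \right)} = - \frac{1}{14 V}$ ($x{\left(V \right)} = - \frac{1}{7 \left(V + V\right)} = - \frac{1}{7 \cdot 2 V} = - \frac{\frac{1}{2} \frac{1}{V}}{7} = - \frac{1}{14 V}$)
$b{\left(a,u \right)} = 5 a$
$Y = -24$
$b{\left(y,-2 \right)} Y x{\left(8 \right)} = 5 \cdot \frac{3}{2} \left(-24\right) \left(- \frac{1}{14 \cdot 8}\right) = \frac{15}{2} \left(-24\right) \left(\left(- \frac{1}{14}\right) \frac{1}{8}\right) = \left(-180\right) \left(- \frac{1}{112}\right) = \frac{45}{28}$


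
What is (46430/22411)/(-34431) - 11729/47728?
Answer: -9052701121829/36828506553648 ≈ -0.24581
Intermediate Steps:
(46430/22411)/(-34431) - 11729/47728 = (46430*(1/22411))*(-1/34431) - 11729*1/47728 = (46430/22411)*(-1/34431) - 11729/47728 = -46430/771633141 - 11729/47728 = -9052701121829/36828506553648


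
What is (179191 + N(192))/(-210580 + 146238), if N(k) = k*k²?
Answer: -7257079/64342 ≈ -112.79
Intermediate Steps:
N(k) = k³
(179191 + N(192))/(-210580 + 146238) = (179191 + 192³)/(-210580 + 146238) = (179191 + 7077888)/(-64342) = 7257079*(-1/64342) = -7257079/64342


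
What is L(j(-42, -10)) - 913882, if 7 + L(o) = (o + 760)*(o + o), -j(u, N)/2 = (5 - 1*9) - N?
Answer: -931841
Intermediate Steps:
j(u, N) = 8 + 2*N (j(u, N) = -2*((5 - 1*9) - N) = -2*((5 - 9) - N) = -2*(-4 - N) = 8 + 2*N)
L(o) = -7 + 2*o*(760 + o) (L(o) = -7 + (o + 760)*(o + o) = -7 + (760 + o)*(2*o) = -7 + 2*o*(760 + o))
L(j(-42, -10)) - 913882 = (-7 + 2*(8 + 2*(-10))² + 1520*(8 + 2*(-10))) - 913882 = (-7 + 2*(8 - 20)² + 1520*(8 - 20)) - 913882 = (-7 + 2*(-12)² + 1520*(-12)) - 913882 = (-7 + 2*144 - 18240) - 913882 = (-7 + 288 - 18240) - 913882 = -17959 - 913882 = -931841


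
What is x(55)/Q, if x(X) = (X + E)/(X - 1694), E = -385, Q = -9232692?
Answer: -5/229278518 ≈ -2.1808e-8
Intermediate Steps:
x(X) = (-385 + X)/(-1694 + X) (x(X) = (X - 385)/(X - 1694) = (-385 + X)/(-1694 + X))
x(55)/Q = ((-385 + 55)/(-1694 + 55))/(-9232692) = (-330/(-1639))*(-1/9232692) = -1/1639*(-330)*(-1/9232692) = (30/149)*(-1/9232692) = -5/229278518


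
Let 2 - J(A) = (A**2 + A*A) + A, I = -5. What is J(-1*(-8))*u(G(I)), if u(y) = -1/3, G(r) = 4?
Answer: 134/3 ≈ 44.667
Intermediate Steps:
u(y) = -1/3 (u(y) = -1*1/3 = -1/3)
J(A) = 2 - A - 2*A**2 (J(A) = 2 - ((A**2 + A*A) + A) = 2 - ((A**2 + A**2) + A) = 2 - (2*A**2 + A) = 2 - (A + 2*A**2) = 2 + (-A - 2*A**2) = 2 - A - 2*A**2)
J(-1*(-8))*u(G(I)) = (2 - (-1)*(-8) - 2*(-1*(-8))**2)*(-1/3) = (2 - 1*8 - 2*8**2)*(-1/3) = (2 - 8 - 2*64)*(-1/3) = (2 - 8 - 128)*(-1/3) = -134*(-1/3) = 134/3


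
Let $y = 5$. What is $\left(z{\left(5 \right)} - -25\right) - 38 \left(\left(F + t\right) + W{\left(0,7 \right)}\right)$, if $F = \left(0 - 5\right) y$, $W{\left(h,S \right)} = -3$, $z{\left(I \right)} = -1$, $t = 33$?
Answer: $-166$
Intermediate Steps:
$F = -25$ ($F = \left(0 - 5\right) 5 = \left(-5\right) 5 = -25$)
$\left(z{\left(5 \right)} - -25\right) - 38 \left(\left(F + t\right) + W{\left(0,7 \right)}\right) = \left(-1 - -25\right) - 38 \left(\left(-25 + 33\right) - 3\right) = \left(-1 + 25\right) - 38 \left(8 - 3\right) = 24 - 190 = -166$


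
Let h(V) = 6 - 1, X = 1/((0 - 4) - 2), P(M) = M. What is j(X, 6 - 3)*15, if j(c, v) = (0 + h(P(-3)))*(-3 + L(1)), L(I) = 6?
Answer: 225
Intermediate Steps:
X = -⅙ (X = 1/(-4 - 2) = 1/(-6) = -⅙ ≈ -0.16667)
h(V) = 5
j(c, v) = 15 (j(c, v) = (0 + 5)*(-3 + 6) = 5*3 = 15)
j(X, 6 - 3)*15 = 15*15 = 225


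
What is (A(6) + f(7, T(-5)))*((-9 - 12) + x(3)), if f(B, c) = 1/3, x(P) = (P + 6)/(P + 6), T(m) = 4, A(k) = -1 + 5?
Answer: -260/3 ≈ -86.667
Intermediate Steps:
A(k) = 4
x(P) = 1 (x(P) = (6 + P)/(6 + P) = 1)
f(B, c) = ⅓
(A(6) + f(7, T(-5)))*((-9 - 12) + x(3)) = (4 + ⅓)*((-9 - 12) + 1) = 13*(-21 + 1)/3 = (13/3)*(-20) = -260/3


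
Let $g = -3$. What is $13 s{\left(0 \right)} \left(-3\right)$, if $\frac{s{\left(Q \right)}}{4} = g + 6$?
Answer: $-468$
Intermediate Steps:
$s{\left(Q \right)} = 12$ ($s{\left(Q \right)} = 4 \left(-3 + 6\right) = 4 \cdot 3 = 12$)
$13 s{\left(0 \right)} \left(-3\right) = 13 \cdot 12 \left(-3\right) = 156 \left(-3\right) = -468$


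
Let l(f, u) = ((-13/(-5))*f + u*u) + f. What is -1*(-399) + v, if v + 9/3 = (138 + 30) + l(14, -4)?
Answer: 3152/5 ≈ 630.40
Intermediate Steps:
l(f, u) = u² + 18*f/5 (l(f, u) = ((-13*(-⅕))*f + u²) + f = (13*f/5 + u²) + f = (u² + 13*f/5) + f = u² + 18*f/5)
v = 1157/5 (v = -3 + ((138 + 30) + ((-4)² + (18/5)*14)) = -3 + (168 + (16 + 252/5)) = -3 + (168 + 332/5) = -3 + 1172/5 = 1157/5 ≈ 231.40)
-1*(-399) + v = -1*(-399) + 1157/5 = 399 + 1157/5 = 3152/5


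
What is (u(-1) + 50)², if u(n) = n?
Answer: 2401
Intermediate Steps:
(u(-1) + 50)² = (-1 + 50)² = 49² = 2401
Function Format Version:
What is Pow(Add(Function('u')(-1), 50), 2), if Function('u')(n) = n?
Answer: 2401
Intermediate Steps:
Pow(Add(Function('u')(-1), 50), 2) = Pow(Add(-1, 50), 2) = Pow(49, 2) = 2401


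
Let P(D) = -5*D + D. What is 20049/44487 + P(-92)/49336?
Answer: 41896195/91450443 ≈ 0.45813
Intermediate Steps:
P(D) = -4*D
20049/44487 + P(-92)/49336 = 20049/44487 - 4*(-92)/49336 = 20049*(1/44487) + 368*(1/49336) = 6683/14829 + 46/6167 = 41896195/91450443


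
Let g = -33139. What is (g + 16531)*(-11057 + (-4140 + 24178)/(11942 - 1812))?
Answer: 929943137088/5065 ≈ 1.8360e+8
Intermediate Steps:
(g + 16531)*(-11057 + (-4140 + 24178)/(11942 - 1812)) = (-33139 + 16531)*(-11057 + (-4140 + 24178)/(11942 - 1812)) = -16608*(-11057 + 20038/10130) = -16608*(-11057 + 20038*(1/10130)) = -16608*(-11057 + 10019/5065) = -16608*(-55993686/5065) = 929943137088/5065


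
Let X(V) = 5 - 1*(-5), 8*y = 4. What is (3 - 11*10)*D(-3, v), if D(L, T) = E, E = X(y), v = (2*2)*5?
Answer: -1070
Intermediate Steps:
y = ½ (y = (⅛)*4 = ½ ≈ 0.50000)
v = 20 (v = 4*5 = 20)
X(V) = 10 (X(V) = 5 + 5 = 10)
E = 10
D(L, T) = 10
(3 - 11*10)*D(-3, v) = (3 - 11*10)*10 = (3 - 110)*10 = -107*10 = -1070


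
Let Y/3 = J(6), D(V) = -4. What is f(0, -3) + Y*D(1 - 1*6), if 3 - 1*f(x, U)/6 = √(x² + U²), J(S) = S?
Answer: -72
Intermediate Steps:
f(x, U) = 18 - 6*√(U² + x²) (f(x, U) = 18 - 6*√(x² + U²) = 18 - 6*√(U² + x²))
Y = 18 (Y = 3*6 = 18)
f(0, -3) + Y*D(1 - 1*6) = (18 - 6*√((-3)² + 0²)) + 18*(-4) = (18 - 6*√(9 + 0)) - 72 = (18 - 6*√9) - 72 = (18 - 6*3) - 72 = (18 - 18) - 72 = 0 - 72 = -72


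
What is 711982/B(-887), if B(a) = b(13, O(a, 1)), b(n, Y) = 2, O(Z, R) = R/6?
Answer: 355991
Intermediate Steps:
O(Z, R) = R/6 (O(Z, R) = R*(1/6) = R/6)
B(a) = 2
711982/B(-887) = 711982/2 = 711982*(1/2) = 355991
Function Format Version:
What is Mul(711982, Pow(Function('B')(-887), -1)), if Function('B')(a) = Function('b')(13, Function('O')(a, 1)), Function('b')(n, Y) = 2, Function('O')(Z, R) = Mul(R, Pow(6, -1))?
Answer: 355991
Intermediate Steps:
Function('O')(Z, R) = Mul(Rational(1, 6), R) (Function('O')(Z, R) = Mul(R, Rational(1, 6)) = Mul(Rational(1, 6), R))
Function('B')(a) = 2
Mul(711982, Pow(Function('B')(-887), -1)) = Mul(711982, Pow(2, -1)) = Mul(711982, Rational(1, 2)) = 355991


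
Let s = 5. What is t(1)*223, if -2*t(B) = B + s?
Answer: -669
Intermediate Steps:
t(B) = -5/2 - B/2 (t(B) = -(B + 5)/2 = -(5 + B)/2 = -5/2 - B/2)
t(1)*223 = (-5/2 - ½*1)*223 = (-5/2 - ½)*223 = -3*223 = -669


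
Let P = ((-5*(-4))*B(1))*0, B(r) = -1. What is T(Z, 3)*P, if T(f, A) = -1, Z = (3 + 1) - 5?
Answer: 0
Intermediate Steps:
Z = -1 (Z = 4 - 5 = -1)
P = 0 (P = (-5*(-4)*(-1))*0 = (20*(-1))*0 = -20*0 = 0)
T(Z, 3)*P = -1*0 = 0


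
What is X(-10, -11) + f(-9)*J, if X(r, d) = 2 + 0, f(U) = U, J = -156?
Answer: 1406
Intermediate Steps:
X(r, d) = 2
X(-10, -11) + f(-9)*J = 2 - 9*(-156) = 2 + 1404 = 1406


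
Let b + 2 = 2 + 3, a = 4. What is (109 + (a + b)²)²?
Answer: 24964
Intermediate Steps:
b = 3 (b = -2 + (2 + 3) = -2 + 5 = 3)
(109 + (a + b)²)² = (109 + (4 + 3)²)² = (109 + 7²)² = (109 + 49)² = 158² = 24964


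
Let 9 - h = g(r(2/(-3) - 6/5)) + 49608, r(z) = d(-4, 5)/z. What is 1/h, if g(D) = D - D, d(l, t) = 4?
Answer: -1/49599 ≈ -2.0162e-5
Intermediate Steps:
r(z) = 4/z
g(D) = 0
h = -49599 (h = 9 - (0 + 49608) = 9 - 1*49608 = 9 - 49608 = -49599)
1/h = 1/(-49599) = -1/49599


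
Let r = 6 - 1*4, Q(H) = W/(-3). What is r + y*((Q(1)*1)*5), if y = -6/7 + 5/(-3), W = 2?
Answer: 656/63 ≈ 10.413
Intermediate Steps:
Q(H) = -2/3 (Q(H) = 2/(-3) = 2*(-1/3) = -2/3)
r = 2 (r = 6 - 4 = 2)
y = -53/21 (y = -6*1/7 + 5*(-1/3) = -6/7 - 5/3 = -53/21 ≈ -2.5238)
r + y*((Q(1)*1)*5) = 2 - 53*(-2/3*1)*5/21 = 2 - (-106)*5/63 = 2 - 53/21*(-10/3) = 2 + 530/63 = 656/63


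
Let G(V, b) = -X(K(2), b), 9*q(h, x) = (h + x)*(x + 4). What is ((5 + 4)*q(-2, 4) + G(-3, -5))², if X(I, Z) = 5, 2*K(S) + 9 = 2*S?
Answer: 121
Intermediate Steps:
K(S) = -9/2 + S (K(S) = -9/2 + (2*S)/2 = -9/2 + S)
q(h, x) = (4 + x)*(h + x)/9 (q(h, x) = ((h + x)*(x + 4))/9 = ((h + x)*(4 + x))/9 = ((4 + x)*(h + x))/9 = (4 + x)*(h + x)/9)
G(V, b) = -5 (G(V, b) = -1*5 = -5)
((5 + 4)*q(-2, 4) + G(-3, -5))² = ((5 + 4)*((⅑)*4² + (4/9)*(-2) + (4/9)*4 + (⅑)*(-2)*4) - 5)² = (9*((⅑)*16 - 8/9 + 16/9 - 8/9) - 5)² = (9*(16/9 - 8/9 + 16/9 - 8/9) - 5)² = (9*(16/9) - 5)² = (16 - 5)² = 11² = 121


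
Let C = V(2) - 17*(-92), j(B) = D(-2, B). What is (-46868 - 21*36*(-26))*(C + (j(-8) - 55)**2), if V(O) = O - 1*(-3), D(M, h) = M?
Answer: -131107416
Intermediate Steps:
j(B) = -2
V(O) = 3 + O (V(O) = O + 3 = 3 + O)
C = 1569 (C = (3 + 2) - 17*(-92) = 5 + 1564 = 1569)
(-46868 - 21*36*(-26))*(C + (j(-8) - 55)**2) = (-46868 - 21*36*(-26))*(1569 + (-2 - 55)**2) = (-46868 - 756*(-26))*(1569 + (-57)**2) = (-46868 + 19656)*(1569 + 3249) = -27212*4818 = -131107416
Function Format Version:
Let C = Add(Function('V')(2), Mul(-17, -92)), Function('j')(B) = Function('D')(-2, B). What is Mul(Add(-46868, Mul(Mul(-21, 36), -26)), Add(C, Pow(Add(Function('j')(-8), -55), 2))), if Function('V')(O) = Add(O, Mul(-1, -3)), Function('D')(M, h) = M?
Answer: -131107416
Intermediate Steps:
Function('j')(B) = -2
Function('V')(O) = Add(3, O) (Function('V')(O) = Add(O, 3) = Add(3, O))
C = 1569 (C = Add(Add(3, 2), Mul(-17, -92)) = Add(5, 1564) = 1569)
Mul(Add(-46868, Mul(Mul(-21, 36), -26)), Add(C, Pow(Add(Function('j')(-8), -55), 2))) = Mul(Add(-46868, Mul(Mul(-21, 36), -26)), Add(1569, Pow(Add(-2, -55), 2))) = Mul(Add(-46868, Mul(-756, -26)), Add(1569, Pow(-57, 2))) = Mul(Add(-46868, 19656), Add(1569, 3249)) = Mul(-27212, 4818) = -131107416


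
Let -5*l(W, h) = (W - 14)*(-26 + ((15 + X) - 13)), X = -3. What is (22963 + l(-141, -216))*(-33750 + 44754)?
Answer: 243474504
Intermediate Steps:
l(W, h) = -378/5 + 27*W/5 (l(W, h) = -(W - 14)*(-26 + ((15 - 3) - 13))/5 = -(-14 + W)*(-26 + (12 - 13))/5 = -(-14 + W)*(-26 - 1)/5 = -(-14 + W)*(-27)/5 = -(378 - 27*W)/5 = -378/5 + 27*W/5)
(22963 + l(-141, -216))*(-33750 + 44754) = (22963 + (-378/5 + (27/5)*(-141)))*(-33750 + 44754) = (22963 + (-378/5 - 3807/5))*11004 = (22963 - 837)*11004 = 22126*11004 = 243474504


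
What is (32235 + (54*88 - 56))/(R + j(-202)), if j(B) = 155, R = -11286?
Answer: -36931/11131 ≈ -3.3179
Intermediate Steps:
(32235 + (54*88 - 56))/(R + j(-202)) = (32235 + (54*88 - 56))/(-11286 + 155) = (32235 + (4752 - 56))/(-11131) = (32235 + 4696)*(-1/11131) = 36931*(-1/11131) = -36931/11131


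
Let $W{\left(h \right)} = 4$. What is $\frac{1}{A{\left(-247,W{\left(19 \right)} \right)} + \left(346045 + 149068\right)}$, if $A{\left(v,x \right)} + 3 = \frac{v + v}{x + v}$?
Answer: $\frac{243}{120312224} \approx 2.0197 \cdot 10^{-6}$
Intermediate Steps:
$A{\left(v,x \right)} = -3 + \frac{2 v}{v + x}$ ($A{\left(v,x \right)} = -3 + \frac{v + v}{x + v} = -3 + \frac{2 v}{v + x}$)
$\frac{1}{A{\left(-247,W{\left(19 \right)} \right)} + \left(346045 + 149068\right)} = \frac{1}{\frac{\left(-1\right) \left(-247\right) - 12}{-247 + 4} + \left(346045 + 149068\right)} = \frac{1}{\frac{247 - 12}{-243} + 495113} = \frac{1}{\left(- \frac{1}{243}\right) 235 + 495113} = \frac{1}{- \frac{235}{243} + 495113} = \frac{1}{\frac{120312224}{243}} = \frac{243}{120312224}$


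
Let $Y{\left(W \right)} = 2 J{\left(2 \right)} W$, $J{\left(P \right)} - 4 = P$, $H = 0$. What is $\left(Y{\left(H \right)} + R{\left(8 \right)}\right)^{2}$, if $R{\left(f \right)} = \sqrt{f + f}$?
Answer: $16$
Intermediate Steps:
$J{\left(P \right)} = 4 + P$
$R{\left(f \right)} = \sqrt{2} \sqrt{f}$ ($R{\left(f \right)} = \sqrt{2 f} = \sqrt{2} \sqrt{f}$)
$Y{\left(W \right)} = 12 W$ ($Y{\left(W \right)} = 2 \left(4 + 2\right) W = 2 \cdot 6 W = 12 W$)
$\left(Y{\left(H \right)} + R{\left(8 \right)}\right)^{2} = \left(12 \cdot 0 + \sqrt{2} \sqrt{8}\right)^{2} = \left(0 + \sqrt{2} \cdot 2 \sqrt{2}\right)^{2} = \left(0 + 4\right)^{2} = 4^{2} = 16$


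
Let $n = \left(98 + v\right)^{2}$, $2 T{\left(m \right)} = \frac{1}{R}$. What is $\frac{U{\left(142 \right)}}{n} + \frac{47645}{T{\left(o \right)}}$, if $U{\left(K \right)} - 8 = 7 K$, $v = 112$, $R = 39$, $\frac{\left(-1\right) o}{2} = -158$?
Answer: $\frac{27314878667}{7350} \approx 3.7163 \cdot 10^{6}$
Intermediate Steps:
$o = 316$ ($o = \left(-2\right) \left(-158\right) = 316$)
$T{\left(m \right)} = \frac{1}{78}$ ($T{\left(m \right)} = \frac{1}{2 \cdot 39} = \frac{1}{2} \cdot \frac{1}{39} = \frac{1}{78}$)
$n = 44100$ ($n = \left(98 + 112\right)^{2} = 210^{2} = 44100$)
$U{\left(K \right)} = 8 + 7 K$
$\frac{U{\left(142 \right)}}{n} + \frac{47645}{T{\left(o \right)}} = \frac{8 + 7 \cdot 142}{44100} + 47645 \frac{1}{\frac{1}{78}} = \left(8 + 994\right) \frac{1}{44100} + 47645 \cdot 78 = 1002 \cdot \frac{1}{44100} + 3716310 = \frac{167}{7350} + 3716310 = \frac{27314878667}{7350}$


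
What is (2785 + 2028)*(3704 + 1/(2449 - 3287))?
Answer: 14939316163/838 ≈ 1.7827e+7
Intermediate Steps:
(2785 + 2028)*(3704 + 1/(2449 - 3287)) = 4813*(3704 + 1/(-838)) = 4813*(3704 - 1/838) = 4813*(3103951/838) = 14939316163/838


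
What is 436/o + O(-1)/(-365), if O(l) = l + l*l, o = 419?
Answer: 436/419 ≈ 1.0406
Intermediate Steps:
O(l) = l + l**2
436/o + O(-1)/(-365) = 436/419 - (1 - 1)/(-365) = 436*(1/419) - 1*0*(-1/365) = 436/419 + 0*(-1/365) = 436/419 + 0 = 436/419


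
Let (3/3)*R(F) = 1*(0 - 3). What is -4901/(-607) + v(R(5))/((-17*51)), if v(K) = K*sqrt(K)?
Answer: 4901/607 + I*sqrt(3)/289 ≈ 8.0741 + 0.0059933*I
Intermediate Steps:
R(F) = -3 (R(F) = 1*(0 - 3) = 1*(-3) = -3)
v(K) = K**(3/2)
-4901/(-607) + v(R(5))/((-17*51)) = -4901/(-607) + (-3)**(3/2)/((-17*51)) = -4901*(-1/607) - 3*I*sqrt(3)/(-867) = 4901/607 - 3*I*sqrt(3)*(-1/867) = 4901/607 + I*sqrt(3)/289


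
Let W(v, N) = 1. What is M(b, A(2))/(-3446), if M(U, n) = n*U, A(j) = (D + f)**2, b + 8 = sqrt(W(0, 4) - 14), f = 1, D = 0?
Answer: 4/1723 - I*sqrt(13)/3446 ≈ 0.0023215 - 0.0010463*I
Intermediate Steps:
b = -8 + I*sqrt(13) (b = -8 + sqrt(1 - 14) = -8 + sqrt(-13) = -8 + I*sqrt(13) ≈ -8.0 + 3.6056*I)
A(j) = 1 (A(j) = (0 + 1)**2 = 1**2 = 1)
M(U, n) = U*n
M(b, A(2))/(-3446) = ((-8 + I*sqrt(13))*1)/(-3446) = (-8 + I*sqrt(13))*(-1/3446) = 4/1723 - I*sqrt(13)/3446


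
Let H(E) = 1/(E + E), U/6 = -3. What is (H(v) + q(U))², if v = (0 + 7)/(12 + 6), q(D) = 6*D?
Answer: 558009/49 ≈ 11388.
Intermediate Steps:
U = -18 (U = 6*(-3) = -18)
v = 7/18 ≈ 0.38889
H(E) = 1/(2*E)
(H(v) + q(U))² = (1/(2*(7/18)) + 6*(-18))² = ((½)*(18/7) - 108)² = (9/7 - 108)² = (-747/7)² = 558009/49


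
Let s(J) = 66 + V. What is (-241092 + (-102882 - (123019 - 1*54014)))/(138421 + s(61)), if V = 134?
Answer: -58997/19803 ≈ -2.9792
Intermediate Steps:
s(J) = 200 (s(J) = 66 + 134 = 200)
(-241092 + (-102882 - (123019 - 1*54014)))/(138421 + s(61)) = (-241092 + (-102882 - (123019 - 1*54014)))/(138421 + 200) = (-241092 + (-102882 - (123019 - 54014)))/138621 = (-241092 + (-102882 - 1*69005))*(1/138621) = (-241092 + (-102882 - 69005))*(1/138621) = (-241092 - 171887)*(1/138621) = -412979*1/138621 = -58997/19803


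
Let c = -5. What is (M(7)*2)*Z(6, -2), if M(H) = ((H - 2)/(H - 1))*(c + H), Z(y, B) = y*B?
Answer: -40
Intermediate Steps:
Z(y, B) = B*y
M(H) = (-5 + H)*(-2 + H)/(-1 + H) (M(H) = ((H - 2)/(H - 1))*(-5 + H) = ((-2 + H)/(-1 + H))*(-5 + H) = (-5 + H)*(-2 + H)/(-1 + H))
(M(7)*2)*Z(6, -2) = (((10 + 7**2 - 7*7)/(-1 + 7))*2)*(-2*6) = (((10 + 49 - 49)/6)*2)*(-12) = (((1/6)*10)*2)*(-12) = ((5/3)*2)*(-12) = (10/3)*(-12) = -40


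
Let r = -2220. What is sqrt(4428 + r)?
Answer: 4*sqrt(138) ≈ 46.989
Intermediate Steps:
sqrt(4428 + r) = sqrt(4428 - 2220) = sqrt(2208) = 4*sqrt(138)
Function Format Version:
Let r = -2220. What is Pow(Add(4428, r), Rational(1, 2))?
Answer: Mul(4, Pow(138, Rational(1, 2))) ≈ 46.989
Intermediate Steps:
Pow(Add(4428, r), Rational(1, 2)) = Pow(Add(4428, -2220), Rational(1, 2)) = Pow(2208, Rational(1, 2)) = Mul(4, Pow(138, Rational(1, 2)))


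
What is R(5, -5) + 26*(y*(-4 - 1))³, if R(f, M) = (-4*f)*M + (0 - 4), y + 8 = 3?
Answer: 406346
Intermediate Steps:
y = -5 (y = -8 + 3 = -5)
R(f, M) = -4 - 4*M*f (R(f, M) = -4*M*f - 4 = -4 - 4*M*f)
R(5, -5) + 26*(y*(-4 - 1))³ = (-4 - 4*(-5)*5) + 26*(-5*(-4 - 1))³ = (-4 + 100) + 26*(-5*(-5))³ = 96 + 26*25³ = 96 + 26*15625 = 96 + 406250 = 406346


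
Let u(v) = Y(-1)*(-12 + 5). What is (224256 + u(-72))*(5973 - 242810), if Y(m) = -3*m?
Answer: -53107144695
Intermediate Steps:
u(v) = -21 (u(v) = (-3*(-1))*(-12 + 5) = 3*(-7) = -21)
(224256 + u(-72))*(5973 - 242810) = (224256 - 21)*(5973 - 242810) = 224235*(-236837) = -53107144695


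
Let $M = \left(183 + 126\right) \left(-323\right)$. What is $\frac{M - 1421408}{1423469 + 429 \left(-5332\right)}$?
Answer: $\frac{1521215}{863959} \approx 1.7607$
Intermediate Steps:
$M = -99807$ ($M = 309 \left(-323\right) = -99807$)
$\frac{M - 1421408}{1423469 + 429 \left(-5332\right)} = \frac{-99807 - 1421408}{1423469 + 429 \left(-5332\right)} = - \frac{1521215}{1423469 - 2287428} = - \frac{1521215}{-863959} = \left(-1521215\right) \left(- \frac{1}{863959}\right) = \frac{1521215}{863959}$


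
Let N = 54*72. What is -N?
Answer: -3888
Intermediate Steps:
N = 3888
-N = -1*3888 = -3888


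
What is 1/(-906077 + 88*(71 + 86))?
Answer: -1/892261 ≈ -1.1207e-6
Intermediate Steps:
1/(-906077 + 88*(71 + 86)) = 1/(-906077 + 88*157) = 1/(-906077 + 13816) = 1/(-892261) = -1/892261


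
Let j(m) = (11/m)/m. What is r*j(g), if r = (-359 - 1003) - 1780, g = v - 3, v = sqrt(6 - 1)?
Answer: -120967/4 - 51843*sqrt(5)/4 ≈ -59223.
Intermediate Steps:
v = sqrt(5) ≈ 2.2361
g = -3 + sqrt(5) (g = sqrt(5) - 3 = -3 + sqrt(5) ≈ -0.76393)
j(m) = 11/m**2
r = -3142 (r = -1362 - 1780 = -3142)
r*j(g) = -34562/(-3 + sqrt(5))**2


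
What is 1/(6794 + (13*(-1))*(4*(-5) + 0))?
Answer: 1/7054 ≈ 0.00014176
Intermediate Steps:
1/(6794 + (13*(-1))*(4*(-5) + 0)) = 1/(6794 - 13*(-20 + 0)) = 1/(6794 - 13*(-20)) = 1/(6794 + 260) = 1/7054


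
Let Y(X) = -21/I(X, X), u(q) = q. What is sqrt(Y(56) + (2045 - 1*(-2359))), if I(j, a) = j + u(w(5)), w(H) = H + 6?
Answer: 3*sqrt(2196461)/67 ≈ 66.360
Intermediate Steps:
w(H) = 6 + H
I(j, a) = 11 + j (I(j, a) = j + (6 + 5) = j + 11 = 11 + j)
Y(X) = -21/(11 + X)
sqrt(Y(56) + (2045 - 1*(-2359))) = sqrt(-21/(11 + 56) + (2045 - 1*(-2359))) = sqrt(-21/67 + (2045 + 2359)) = sqrt(-21*1/67 + 4404) = sqrt(-21/67 + 4404) = sqrt(295047/67) = 3*sqrt(2196461)/67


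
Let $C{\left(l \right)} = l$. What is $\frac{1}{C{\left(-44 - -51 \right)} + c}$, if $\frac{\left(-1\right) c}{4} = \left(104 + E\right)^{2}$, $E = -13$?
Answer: $- \frac{1}{33117} \approx -3.0196 \cdot 10^{-5}$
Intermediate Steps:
$c = -33124$ ($c = - 4 \left(104 - 13\right)^{2} = - 4 \cdot 91^{2} = \left(-4\right) 8281 = -33124$)
$\frac{1}{C{\left(-44 - -51 \right)} + c} = \frac{1}{\left(-44 - -51\right) - 33124} = \frac{1}{\left(-44 + 51\right) - 33124} = \frac{1}{7 - 33124} = \frac{1}{-33117} = - \frac{1}{33117}$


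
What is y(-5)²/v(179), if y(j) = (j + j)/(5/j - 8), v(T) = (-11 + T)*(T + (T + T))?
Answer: 25/1826874 ≈ 1.3685e-5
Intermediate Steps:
v(T) = 3*T*(-11 + T) (v(T) = (-11 + T)*(T + 2*T) = (-11 + T)*(3*T) = 3*T*(-11 + T))
y(j) = 2*j/(-8 + 5/j) (y(j) = (2*j)/(-8 + 5/j) = 2*j/(-8 + 5/j))
y(-5)²/v(179) = (-2*(-5)²/(-5 + 8*(-5)))²/((3*179*(-11 + 179))) = (-2*25/(-5 - 40))²/((3*179*168)) = (-2*25/(-45))²/90216 = (-2*25*(-1/45))²*(1/90216) = (10/9)²*(1/90216) = (100/81)*(1/90216) = 25/1826874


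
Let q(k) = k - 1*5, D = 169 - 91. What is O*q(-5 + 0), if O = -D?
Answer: 780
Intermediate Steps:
D = 78
O = -78 (O = -1*78 = -78)
q(k) = -5 + k (q(k) = k - 5 = -5 + k)
O*q(-5 + 0) = -78*(-5 + (-5 + 0)) = -78*(-5 - 5) = -78*(-10) = 780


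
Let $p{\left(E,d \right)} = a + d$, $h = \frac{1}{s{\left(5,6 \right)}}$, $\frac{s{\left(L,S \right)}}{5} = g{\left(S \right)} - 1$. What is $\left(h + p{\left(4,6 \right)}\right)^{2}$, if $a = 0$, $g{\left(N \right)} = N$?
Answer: $\frac{22801}{625} \approx 36.482$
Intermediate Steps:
$s{\left(L,S \right)} = -5 + 5 S$ ($s{\left(L,S \right)} = 5 \left(S - 1\right) = 5 \left(-1 + S\right) = -5 + 5 S$)
$h = \frac{1}{25}$ ($h = \frac{1}{-5 + 5 \cdot 6} = \frac{1}{-5 + 30} = \frac{1}{25} \approx 0.04$)
$p{\left(E,d \right)} = d$ ($p{\left(E,d \right)} = 0 + d = d$)
$\left(h + p{\left(4,6 \right)}\right)^{2} = \left(\frac{1}{25} + 6\right)^{2} = \left(\frac{151}{25}\right)^{2} = \frac{22801}{625}$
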